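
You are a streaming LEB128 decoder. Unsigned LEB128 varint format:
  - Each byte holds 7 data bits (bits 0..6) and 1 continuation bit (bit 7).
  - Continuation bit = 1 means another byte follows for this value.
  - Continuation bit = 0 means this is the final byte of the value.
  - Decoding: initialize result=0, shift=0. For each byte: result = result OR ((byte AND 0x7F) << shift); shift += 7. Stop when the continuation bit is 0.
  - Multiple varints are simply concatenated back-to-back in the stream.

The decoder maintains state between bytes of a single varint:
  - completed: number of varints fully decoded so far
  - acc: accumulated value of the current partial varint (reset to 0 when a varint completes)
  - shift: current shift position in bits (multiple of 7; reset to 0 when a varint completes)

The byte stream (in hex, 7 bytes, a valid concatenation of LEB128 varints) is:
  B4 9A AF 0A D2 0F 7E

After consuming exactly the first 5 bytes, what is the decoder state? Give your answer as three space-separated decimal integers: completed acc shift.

Answer: 1 82 7

Derivation:
byte[0]=0xB4 cont=1 payload=0x34: acc |= 52<<0 -> completed=0 acc=52 shift=7
byte[1]=0x9A cont=1 payload=0x1A: acc |= 26<<7 -> completed=0 acc=3380 shift=14
byte[2]=0xAF cont=1 payload=0x2F: acc |= 47<<14 -> completed=0 acc=773428 shift=21
byte[3]=0x0A cont=0 payload=0x0A: varint #1 complete (value=21744948); reset -> completed=1 acc=0 shift=0
byte[4]=0xD2 cont=1 payload=0x52: acc |= 82<<0 -> completed=1 acc=82 shift=7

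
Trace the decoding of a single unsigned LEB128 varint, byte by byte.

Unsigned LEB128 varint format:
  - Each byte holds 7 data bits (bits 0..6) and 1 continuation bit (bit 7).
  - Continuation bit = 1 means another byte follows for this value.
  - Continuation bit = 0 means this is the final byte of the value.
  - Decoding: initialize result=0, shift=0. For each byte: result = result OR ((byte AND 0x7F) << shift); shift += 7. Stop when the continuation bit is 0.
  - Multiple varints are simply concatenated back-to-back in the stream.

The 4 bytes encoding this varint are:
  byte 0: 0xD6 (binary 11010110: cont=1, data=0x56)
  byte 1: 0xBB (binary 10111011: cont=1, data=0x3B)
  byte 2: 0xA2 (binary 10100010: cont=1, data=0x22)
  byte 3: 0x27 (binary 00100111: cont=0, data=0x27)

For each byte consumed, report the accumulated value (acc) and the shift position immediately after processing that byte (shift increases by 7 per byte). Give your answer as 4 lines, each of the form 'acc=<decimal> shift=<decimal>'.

byte 0=0xD6: payload=0x56=86, contrib = 86<<0 = 86; acc -> 86, shift -> 7
byte 1=0xBB: payload=0x3B=59, contrib = 59<<7 = 7552; acc -> 7638, shift -> 14
byte 2=0xA2: payload=0x22=34, contrib = 34<<14 = 557056; acc -> 564694, shift -> 21
byte 3=0x27: payload=0x27=39, contrib = 39<<21 = 81788928; acc -> 82353622, shift -> 28

Answer: acc=86 shift=7
acc=7638 shift=14
acc=564694 shift=21
acc=82353622 shift=28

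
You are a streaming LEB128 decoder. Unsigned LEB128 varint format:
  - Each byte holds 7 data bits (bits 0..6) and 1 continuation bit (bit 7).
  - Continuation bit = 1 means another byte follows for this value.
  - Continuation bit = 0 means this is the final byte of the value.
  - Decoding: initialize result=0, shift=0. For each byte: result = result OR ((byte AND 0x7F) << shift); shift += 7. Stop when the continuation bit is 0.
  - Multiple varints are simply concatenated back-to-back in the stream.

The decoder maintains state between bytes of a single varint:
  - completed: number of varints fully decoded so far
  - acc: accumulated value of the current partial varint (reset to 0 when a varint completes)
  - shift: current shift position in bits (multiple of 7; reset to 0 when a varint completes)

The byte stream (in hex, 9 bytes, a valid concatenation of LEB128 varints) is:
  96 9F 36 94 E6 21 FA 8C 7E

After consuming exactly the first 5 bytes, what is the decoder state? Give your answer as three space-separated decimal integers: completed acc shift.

Answer: 1 13076 14

Derivation:
byte[0]=0x96 cont=1 payload=0x16: acc |= 22<<0 -> completed=0 acc=22 shift=7
byte[1]=0x9F cont=1 payload=0x1F: acc |= 31<<7 -> completed=0 acc=3990 shift=14
byte[2]=0x36 cont=0 payload=0x36: varint #1 complete (value=888726); reset -> completed=1 acc=0 shift=0
byte[3]=0x94 cont=1 payload=0x14: acc |= 20<<0 -> completed=1 acc=20 shift=7
byte[4]=0xE6 cont=1 payload=0x66: acc |= 102<<7 -> completed=1 acc=13076 shift=14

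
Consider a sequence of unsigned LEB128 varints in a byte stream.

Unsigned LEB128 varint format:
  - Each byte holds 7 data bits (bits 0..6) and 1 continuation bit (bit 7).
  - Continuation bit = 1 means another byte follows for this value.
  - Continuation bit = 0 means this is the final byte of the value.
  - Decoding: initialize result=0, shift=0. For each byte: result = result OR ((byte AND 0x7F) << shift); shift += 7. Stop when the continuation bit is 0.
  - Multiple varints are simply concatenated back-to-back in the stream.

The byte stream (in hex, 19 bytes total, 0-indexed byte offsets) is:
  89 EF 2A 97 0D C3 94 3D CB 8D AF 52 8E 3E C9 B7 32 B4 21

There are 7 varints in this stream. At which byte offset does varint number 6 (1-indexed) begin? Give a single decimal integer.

Answer: 14

Derivation:
  byte[0]=0x89 cont=1 payload=0x09=9: acc |= 9<<0 -> acc=9 shift=7
  byte[1]=0xEF cont=1 payload=0x6F=111: acc |= 111<<7 -> acc=14217 shift=14
  byte[2]=0x2A cont=0 payload=0x2A=42: acc |= 42<<14 -> acc=702345 shift=21 [end]
Varint 1: bytes[0:3] = 89 EF 2A -> value 702345 (3 byte(s))
  byte[3]=0x97 cont=1 payload=0x17=23: acc |= 23<<0 -> acc=23 shift=7
  byte[4]=0x0D cont=0 payload=0x0D=13: acc |= 13<<7 -> acc=1687 shift=14 [end]
Varint 2: bytes[3:5] = 97 0D -> value 1687 (2 byte(s))
  byte[5]=0xC3 cont=1 payload=0x43=67: acc |= 67<<0 -> acc=67 shift=7
  byte[6]=0x94 cont=1 payload=0x14=20: acc |= 20<<7 -> acc=2627 shift=14
  byte[7]=0x3D cont=0 payload=0x3D=61: acc |= 61<<14 -> acc=1002051 shift=21 [end]
Varint 3: bytes[5:8] = C3 94 3D -> value 1002051 (3 byte(s))
  byte[8]=0xCB cont=1 payload=0x4B=75: acc |= 75<<0 -> acc=75 shift=7
  byte[9]=0x8D cont=1 payload=0x0D=13: acc |= 13<<7 -> acc=1739 shift=14
  byte[10]=0xAF cont=1 payload=0x2F=47: acc |= 47<<14 -> acc=771787 shift=21
  byte[11]=0x52 cont=0 payload=0x52=82: acc |= 82<<21 -> acc=172738251 shift=28 [end]
Varint 4: bytes[8:12] = CB 8D AF 52 -> value 172738251 (4 byte(s))
  byte[12]=0x8E cont=1 payload=0x0E=14: acc |= 14<<0 -> acc=14 shift=7
  byte[13]=0x3E cont=0 payload=0x3E=62: acc |= 62<<7 -> acc=7950 shift=14 [end]
Varint 5: bytes[12:14] = 8E 3E -> value 7950 (2 byte(s))
  byte[14]=0xC9 cont=1 payload=0x49=73: acc |= 73<<0 -> acc=73 shift=7
  byte[15]=0xB7 cont=1 payload=0x37=55: acc |= 55<<7 -> acc=7113 shift=14
  byte[16]=0x32 cont=0 payload=0x32=50: acc |= 50<<14 -> acc=826313 shift=21 [end]
Varint 6: bytes[14:17] = C9 B7 32 -> value 826313 (3 byte(s))
  byte[17]=0xB4 cont=1 payload=0x34=52: acc |= 52<<0 -> acc=52 shift=7
  byte[18]=0x21 cont=0 payload=0x21=33: acc |= 33<<7 -> acc=4276 shift=14 [end]
Varint 7: bytes[17:19] = B4 21 -> value 4276 (2 byte(s))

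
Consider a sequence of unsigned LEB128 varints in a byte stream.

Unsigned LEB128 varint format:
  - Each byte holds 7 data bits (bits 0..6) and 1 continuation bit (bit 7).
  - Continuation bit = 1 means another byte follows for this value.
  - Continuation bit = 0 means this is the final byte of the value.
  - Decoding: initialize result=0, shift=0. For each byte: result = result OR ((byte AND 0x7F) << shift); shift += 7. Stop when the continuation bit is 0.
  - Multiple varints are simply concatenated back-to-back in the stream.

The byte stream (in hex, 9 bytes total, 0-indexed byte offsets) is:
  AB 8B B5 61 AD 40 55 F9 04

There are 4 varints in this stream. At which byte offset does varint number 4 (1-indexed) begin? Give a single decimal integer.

  byte[0]=0xAB cont=1 payload=0x2B=43: acc |= 43<<0 -> acc=43 shift=7
  byte[1]=0x8B cont=1 payload=0x0B=11: acc |= 11<<7 -> acc=1451 shift=14
  byte[2]=0xB5 cont=1 payload=0x35=53: acc |= 53<<14 -> acc=869803 shift=21
  byte[3]=0x61 cont=0 payload=0x61=97: acc |= 97<<21 -> acc=204293547 shift=28 [end]
Varint 1: bytes[0:4] = AB 8B B5 61 -> value 204293547 (4 byte(s))
  byte[4]=0xAD cont=1 payload=0x2D=45: acc |= 45<<0 -> acc=45 shift=7
  byte[5]=0x40 cont=0 payload=0x40=64: acc |= 64<<7 -> acc=8237 shift=14 [end]
Varint 2: bytes[4:6] = AD 40 -> value 8237 (2 byte(s))
  byte[6]=0x55 cont=0 payload=0x55=85: acc |= 85<<0 -> acc=85 shift=7 [end]
Varint 3: bytes[6:7] = 55 -> value 85 (1 byte(s))
  byte[7]=0xF9 cont=1 payload=0x79=121: acc |= 121<<0 -> acc=121 shift=7
  byte[8]=0x04 cont=0 payload=0x04=4: acc |= 4<<7 -> acc=633 shift=14 [end]
Varint 4: bytes[7:9] = F9 04 -> value 633 (2 byte(s))

Answer: 7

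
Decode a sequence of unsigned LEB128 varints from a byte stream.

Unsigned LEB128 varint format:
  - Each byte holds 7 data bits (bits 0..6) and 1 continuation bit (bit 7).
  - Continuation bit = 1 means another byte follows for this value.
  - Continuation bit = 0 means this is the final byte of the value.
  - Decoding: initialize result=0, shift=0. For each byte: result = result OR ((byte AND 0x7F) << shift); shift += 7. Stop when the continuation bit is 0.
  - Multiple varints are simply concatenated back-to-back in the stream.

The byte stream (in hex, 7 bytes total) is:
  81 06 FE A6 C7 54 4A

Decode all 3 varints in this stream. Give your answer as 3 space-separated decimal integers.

  byte[0]=0x81 cont=1 payload=0x01=1: acc |= 1<<0 -> acc=1 shift=7
  byte[1]=0x06 cont=0 payload=0x06=6: acc |= 6<<7 -> acc=769 shift=14 [end]
Varint 1: bytes[0:2] = 81 06 -> value 769 (2 byte(s))
  byte[2]=0xFE cont=1 payload=0x7E=126: acc |= 126<<0 -> acc=126 shift=7
  byte[3]=0xA6 cont=1 payload=0x26=38: acc |= 38<<7 -> acc=4990 shift=14
  byte[4]=0xC7 cont=1 payload=0x47=71: acc |= 71<<14 -> acc=1168254 shift=21
  byte[5]=0x54 cont=0 payload=0x54=84: acc |= 84<<21 -> acc=177329022 shift=28 [end]
Varint 2: bytes[2:6] = FE A6 C7 54 -> value 177329022 (4 byte(s))
  byte[6]=0x4A cont=0 payload=0x4A=74: acc |= 74<<0 -> acc=74 shift=7 [end]
Varint 3: bytes[6:7] = 4A -> value 74 (1 byte(s))

Answer: 769 177329022 74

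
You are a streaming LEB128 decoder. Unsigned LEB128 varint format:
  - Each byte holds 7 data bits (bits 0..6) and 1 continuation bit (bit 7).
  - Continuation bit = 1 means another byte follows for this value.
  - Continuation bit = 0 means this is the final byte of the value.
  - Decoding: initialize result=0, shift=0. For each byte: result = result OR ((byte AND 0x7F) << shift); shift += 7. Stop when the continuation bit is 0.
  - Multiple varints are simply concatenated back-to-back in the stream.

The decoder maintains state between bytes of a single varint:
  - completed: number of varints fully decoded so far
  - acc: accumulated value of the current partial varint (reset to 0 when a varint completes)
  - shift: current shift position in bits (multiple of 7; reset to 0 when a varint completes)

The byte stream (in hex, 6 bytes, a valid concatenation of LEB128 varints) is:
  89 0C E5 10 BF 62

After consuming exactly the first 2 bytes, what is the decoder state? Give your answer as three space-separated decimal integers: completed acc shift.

Answer: 1 0 0

Derivation:
byte[0]=0x89 cont=1 payload=0x09: acc |= 9<<0 -> completed=0 acc=9 shift=7
byte[1]=0x0C cont=0 payload=0x0C: varint #1 complete (value=1545); reset -> completed=1 acc=0 shift=0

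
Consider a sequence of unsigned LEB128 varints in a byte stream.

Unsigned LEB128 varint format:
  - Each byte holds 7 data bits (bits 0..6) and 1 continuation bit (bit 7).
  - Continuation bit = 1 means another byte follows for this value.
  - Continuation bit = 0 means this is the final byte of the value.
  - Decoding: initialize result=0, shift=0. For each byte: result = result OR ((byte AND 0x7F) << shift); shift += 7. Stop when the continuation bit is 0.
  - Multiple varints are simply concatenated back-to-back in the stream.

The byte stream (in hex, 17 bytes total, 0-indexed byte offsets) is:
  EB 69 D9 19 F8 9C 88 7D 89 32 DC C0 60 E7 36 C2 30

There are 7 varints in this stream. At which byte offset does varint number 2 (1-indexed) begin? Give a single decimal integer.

Answer: 2

Derivation:
  byte[0]=0xEB cont=1 payload=0x6B=107: acc |= 107<<0 -> acc=107 shift=7
  byte[1]=0x69 cont=0 payload=0x69=105: acc |= 105<<7 -> acc=13547 shift=14 [end]
Varint 1: bytes[0:2] = EB 69 -> value 13547 (2 byte(s))
  byte[2]=0xD9 cont=1 payload=0x59=89: acc |= 89<<0 -> acc=89 shift=7
  byte[3]=0x19 cont=0 payload=0x19=25: acc |= 25<<7 -> acc=3289 shift=14 [end]
Varint 2: bytes[2:4] = D9 19 -> value 3289 (2 byte(s))
  byte[4]=0xF8 cont=1 payload=0x78=120: acc |= 120<<0 -> acc=120 shift=7
  byte[5]=0x9C cont=1 payload=0x1C=28: acc |= 28<<7 -> acc=3704 shift=14
  byte[6]=0x88 cont=1 payload=0x08=8: acc |= 8<<14 -> acc=134776 shift=21
  byte[7]=0x7D cont=0 payload=0x7D=125: acc |= 125<<21 -> acc=262278776 shift=28 [end]
Varint 3: bytes[4:8] = F8 9C 88 7D -> value 262278776 (4 byte(s))
  byte[8]=0x89 cont=1 payload=0x09=9: acc |= 9<<0 -> acc=9 shift=7
  byte[9]=0x32 cont=0 payload=0x32=50: acc |= 50<<7 -> acc=6409 shift=14 [end]
Varint 4: bytes[8:10] = 89 32 -> value 6409 (2 byte(s))
  byte[10]=0xDC cont=1 payload=0x5C=92: acc |= 92<<0 -> acc=92 shift=7
  byte[11]=0xC0 cont=1 payload=0x40=64: acc |= 64<<7 -> acc=8284 shift=14
  byte[12]=0x60 cont=0 payload=0x60=96: acc |= 96<<14 -> acc=1581148 shift=21 [end]
Varint 5: bytes[10:13] = DC C0 60 -> value 1581148 (3 byte(s))
  byte[13]=0xE7 cont=1 payload=0x67=103: acc |= 103<<0 -> acc=103 shift=7
  byte[14]=0x36 cont=0 payload=0x36=54: acc |= 54<<7 -> acc=7015 shift=14 [end]
Varint 6: bytes[13:15] = E7 36 -> value 7015 (2 byte(s))
  byte[15]=0xC2 cont=1 payload=0x42=66: acc |= 66<<0 -> acc=66 shift=7
  byte[16]=0x30 cont=0 payload=0x30=48: acc |= 48<<7 -> acc=6210 shift=14 [end]
Varint 7: bytes[15:17] = C2 30 -> value 6210 (2 byte(s))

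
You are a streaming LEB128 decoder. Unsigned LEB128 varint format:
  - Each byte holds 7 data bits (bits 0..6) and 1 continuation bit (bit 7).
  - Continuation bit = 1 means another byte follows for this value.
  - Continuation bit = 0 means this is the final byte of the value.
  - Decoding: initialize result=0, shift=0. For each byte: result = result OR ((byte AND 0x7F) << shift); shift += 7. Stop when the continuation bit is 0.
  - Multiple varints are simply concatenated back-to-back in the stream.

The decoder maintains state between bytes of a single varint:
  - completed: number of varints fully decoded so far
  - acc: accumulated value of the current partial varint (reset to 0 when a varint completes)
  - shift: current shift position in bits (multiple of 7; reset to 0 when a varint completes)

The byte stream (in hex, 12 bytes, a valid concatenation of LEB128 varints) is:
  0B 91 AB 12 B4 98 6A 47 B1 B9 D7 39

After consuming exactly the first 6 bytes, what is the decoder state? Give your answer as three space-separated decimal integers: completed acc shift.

Answer: 2 3124 14

Derivation:
byte[0]=0x0B cont=0 payload=0x0B: varint #1 complete (value=11); reset -> completed=1 acc=0 shift=0
byte[1]=0x91 cont=1 payload=0x11: acc |= 17<<0 -> completed=1 acc=17 shift=7
byte[2]=0xAB cont=1 payload=0x2B: acc |= 43<<7 -> completed=1 acc=5521 shift=14
byte[3]=0x12 cont=0 payload=0x12: varint #2 complete (value=300433); reset -> completed=2 acc=0 shift=0
byte[4]=0xB4 cont=1 payload=0x34: acc |= 52<<0 -> completed=2 acc=52 shift=7
byte[5]=0x98 cont=1 payload=0x18: acc |= 24<<7 -> completed=2 acc=3124 shift=14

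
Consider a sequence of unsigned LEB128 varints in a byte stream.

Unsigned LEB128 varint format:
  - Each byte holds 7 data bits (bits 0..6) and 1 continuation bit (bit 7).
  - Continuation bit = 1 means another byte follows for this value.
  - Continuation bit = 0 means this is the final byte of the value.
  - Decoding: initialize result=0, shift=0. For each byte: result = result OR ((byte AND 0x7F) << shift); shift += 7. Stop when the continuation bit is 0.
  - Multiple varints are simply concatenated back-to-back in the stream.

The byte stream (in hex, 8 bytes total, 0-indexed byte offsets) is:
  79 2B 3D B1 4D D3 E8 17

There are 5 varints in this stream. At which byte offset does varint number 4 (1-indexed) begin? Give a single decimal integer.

Answer: 3

Derivation:
  byte[0]=0x79 cont=0 payload=0x79=121: acc |= 121<<0 -> acc=121 shift=7 [end]
Varint 1: bytes[0:1] = 79 -> value 121 (1 byte(s))
  byte[1]=0x2B cont=0 payload=0x2B=43: acc |= 43<<0 -> acc=43 shift=7 [end]
Varint 2: bytes[1:2] = 2B -> value 43 (1 byte(s))
  byte[2]=0x3D cont=0 payload=0x3D=61: acc |= 61<<0 -> acc=61 shift=7 [end]
Varint 3: bytes[2:3] = 3D -> value 61 (1 byte(s))
  byte[3]=0xB1 cont=1 payload=0x31=49: acc |= 49<<0 -> acc=49 shift=7
  byte[4]=0x4D cont=0 payload=0x4D=77: acc |= 77<<7 -> acc=9905 shift=14 [end]
Varint 4: bytes[3:5] = B1 4D -> value 9905 (2 byte(s))
  byte[5]=0xD3 cont=1 payload=0x53=83: acc |= 83<<0 -> acc=83 shift=7
  byte[6]=0xE8 cont=1 payload=0x68=104: acc |= 104<<7 -> acc=13395 shift=14
  byte[7]=0x17 cont=0 payload=0x17=23: acc |= 23<<14 -> acc=390227 shift=21 [end]
Varint 5: bytes[5:8] = D3 E8 17 -> value 390227 (3 byte(s))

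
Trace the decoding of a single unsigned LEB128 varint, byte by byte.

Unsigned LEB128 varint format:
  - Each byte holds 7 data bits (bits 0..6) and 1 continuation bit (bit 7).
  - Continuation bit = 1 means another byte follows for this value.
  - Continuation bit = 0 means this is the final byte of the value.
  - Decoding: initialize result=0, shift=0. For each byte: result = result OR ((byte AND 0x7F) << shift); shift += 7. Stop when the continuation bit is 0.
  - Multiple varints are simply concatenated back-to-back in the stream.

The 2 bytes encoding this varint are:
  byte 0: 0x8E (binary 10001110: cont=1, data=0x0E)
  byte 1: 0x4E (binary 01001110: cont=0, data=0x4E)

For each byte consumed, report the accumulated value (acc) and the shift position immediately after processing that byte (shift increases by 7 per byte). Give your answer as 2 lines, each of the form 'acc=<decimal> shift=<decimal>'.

Answer: acc=14 shift=7
acc=9998 shift=14

Derivation:
byte 0=0x8E: payload=0x0E=14, contrib = 14<<0 = 14; acc -> 14, shift -> 7
byte 1=0x4E: payload=0x4E=78, contrib = 78<<7 = 9984; acc -> 9998, shift -> 14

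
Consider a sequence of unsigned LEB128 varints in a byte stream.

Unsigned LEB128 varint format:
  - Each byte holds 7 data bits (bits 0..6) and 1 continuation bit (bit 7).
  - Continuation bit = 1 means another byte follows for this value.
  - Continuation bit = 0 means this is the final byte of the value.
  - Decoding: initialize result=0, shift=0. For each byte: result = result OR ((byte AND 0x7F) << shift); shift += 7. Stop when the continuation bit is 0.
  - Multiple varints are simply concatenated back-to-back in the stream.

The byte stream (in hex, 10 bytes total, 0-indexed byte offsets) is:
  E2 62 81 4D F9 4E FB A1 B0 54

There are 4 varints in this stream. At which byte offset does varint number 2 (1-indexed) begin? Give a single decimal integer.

Answer: 2

Derivation:
  byte[0]=0xE2 cont=1 payload=0x62=98: acc |= 98<<0 -> acc=98 shift=7
  byte[1]=0x62 cont=0 payload=0x62=98: acc |= 98<<7 -> acc=12642 shift=14 [end]
Varint 1: bytes[0:2] = E2 62 -> value 12642 (2 byte(s))
  byte[2]=0x81 cont=1 payload=0x01=1: acc |= 1<<0 -> acc=1 shift=7
  byte[3]=0x4D cont=0 payload=0x4D=77: acc |= 77<<7 -> acc=9857 shift=14 [end]
Varint 2: bytes[2:4] = 81 4D -> value 9857 (2 byte(s))
  byte[4]=0xF9 cont=1 payload=0x79=121: acc |= 121<<0 -> acc=121 shift=7
  byte[5]=0x4E cont=0 payload=0x4E=78: acc |= 78<<7 -> acc=10105 shift=14 [end]
Varint 3: bytes[4:6] = F9 4E -> value 10105 (2 byte(s))
  byte[6]=0xFB cont=1 payload=0x7B=123: acc |= 123<<0 -> acc=123 shift=7
  byte[7]=0xA1 cont=1 payload=0x21=33: acc |= 33<<7 -> acc=4347 shift=14
  byte[8]=0xB0 cont=1 payload=0x30=48: acc |= 48<<14 -> acc=790779 shift=21
  byte[9]=0x54 cont=0 payload=0x54=84: acc |= 84<<21 -> acc=176951547 shift=28 [end]
Varint 4: bytes[6:10] = FB A1 B0 54 -> value 176951547 (4 byte(s))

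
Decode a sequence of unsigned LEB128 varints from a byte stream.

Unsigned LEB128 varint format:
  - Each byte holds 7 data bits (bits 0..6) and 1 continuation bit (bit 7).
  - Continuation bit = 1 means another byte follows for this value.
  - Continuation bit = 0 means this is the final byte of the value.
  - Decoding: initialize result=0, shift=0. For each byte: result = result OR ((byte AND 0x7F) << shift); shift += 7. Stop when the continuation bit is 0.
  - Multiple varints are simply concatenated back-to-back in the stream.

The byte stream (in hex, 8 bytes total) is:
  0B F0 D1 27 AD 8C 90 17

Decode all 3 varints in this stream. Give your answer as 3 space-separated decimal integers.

Answer: 11 649456 48498221

Derivation:
  byte[0]=0x0B cont=0 payload=0x0B=11: acc |= 11<<0 -> acc=11 shift=7 [end]
Varint 1: bytes[0:1] = 0B -> value 11 (1 byte(s))
  byte[1]=0xF0 cont=1 payload=0x70=112: acc |= 112<<0 -> acc=112 shift=7
  byte[2]=0xD1 cont=1 payload=0x51=81: acc |= 81<<7 -> acc=10480 shift=14
  byte[3]=0x27 cont=0 payload=0x27=39: acc |= 39<<14 -> acc=649456 shift=21 [end]
Varint 2: bytes[1:4] = F0 D1 27 -> value 649456 (3 byte(s))
  byte[4]=0xAD cont=1 payload=0x2D=45: acc |= 45<<0 -> acc=45 shift=7
  byte[5]=0x8C cont=1 payload=0x0C=12: acc |= 12<<7 -> acc=1581 shift=14
  byte[6]=0x90 cont=1 payload=0x10=16: acc |= 16<<14 -> acc=263725 shift=21
  byte[7]=0x17 cont=0 payload=0x17=23: acc |= 23<<21 -> acc=48498221 shift=28 [end]
Varint 3: bytes[4:8] = AD 8C 90 17 -> value 48498221 (4 byte(s))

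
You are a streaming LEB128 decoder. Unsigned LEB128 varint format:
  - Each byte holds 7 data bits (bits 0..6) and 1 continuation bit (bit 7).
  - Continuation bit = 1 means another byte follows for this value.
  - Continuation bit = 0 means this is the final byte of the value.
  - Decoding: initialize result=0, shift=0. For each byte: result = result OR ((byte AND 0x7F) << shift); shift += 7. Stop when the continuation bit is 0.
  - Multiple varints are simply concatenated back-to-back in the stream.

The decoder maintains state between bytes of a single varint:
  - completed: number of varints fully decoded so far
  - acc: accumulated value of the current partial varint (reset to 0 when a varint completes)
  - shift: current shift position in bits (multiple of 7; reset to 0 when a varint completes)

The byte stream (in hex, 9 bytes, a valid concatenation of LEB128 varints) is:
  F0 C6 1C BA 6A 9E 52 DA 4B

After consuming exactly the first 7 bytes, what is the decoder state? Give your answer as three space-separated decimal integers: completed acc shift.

Answer: 3 0 0

Derivation:
byte[0]=0xF0 cont=1 payload=0x70: acc |= 112<<0 -> completed=0 acc=112 shift=7
byte[1]=0xC6 cont=1 payload=0x46: acc |= 70<<7 -> completed=0 acc=9072 shift=14
byte[2]=0x1C cont=0 payload=0x1C: varint #1 complete (value=467824); reset -> completed=1 acc=0 shift=0
byte[3]=0xBA cont=1 payload=0x3A: acc |= 58<<0 -> completed=1 acc=58 shift=7
byte[4]=0x6A cont=0 payload=0x6A: varint #2 complete (value=13626); reset -> completed=2 acc=0 shift=0
byte[5]=0x9E cont=1 payload=0x1E: acc |= 30<<0 -> completed=2 acc=30 shift=7
byte[6]=0x52 cont=0 payload=0x52: varint #3 complete (value=10526); reset -> completed=3 acc=0 shift=0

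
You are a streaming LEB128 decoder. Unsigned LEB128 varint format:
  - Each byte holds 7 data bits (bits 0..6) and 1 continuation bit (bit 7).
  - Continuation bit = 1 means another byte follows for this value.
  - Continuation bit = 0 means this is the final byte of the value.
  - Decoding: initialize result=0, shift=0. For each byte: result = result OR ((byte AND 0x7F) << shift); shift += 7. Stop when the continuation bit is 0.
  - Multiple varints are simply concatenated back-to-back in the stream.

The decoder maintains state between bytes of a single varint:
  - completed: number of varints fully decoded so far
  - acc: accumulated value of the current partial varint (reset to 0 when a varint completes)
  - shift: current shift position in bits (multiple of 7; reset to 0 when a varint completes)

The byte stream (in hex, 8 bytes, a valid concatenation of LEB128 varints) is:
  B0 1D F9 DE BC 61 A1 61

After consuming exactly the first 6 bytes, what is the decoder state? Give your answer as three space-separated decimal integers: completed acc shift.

Answer: 2 0 0

Derivation:
byte[0]=0xB0 cont=1 payload=0x30: acc |= 48<<0 -> completed=0 acc=48 shift=7
byte[1]=0x1D cont=0 payload=0x1D: varint #1 complete (value=3760); reset -> completed=1 acc=0 shift=0
byte[2]=0xF9 cont=1 payload=0x79: acc |= 121<<0 -> completed=1 acc=121 shift=7
byte[3]=0xDE cont=1 payload=0x5E: acc |= 94<<7 -> completed=1 acc=12153 shift=14
byte[4]=0xBC cont=1 payload=0x3C: acc |= 60<<14 -> completed=1 acc=995193 shift=21
byte[5]=0x61 cont=0 payload=0x61: varint #2 complete (value=204418937); reset -> completed=2 acc=0 shift=0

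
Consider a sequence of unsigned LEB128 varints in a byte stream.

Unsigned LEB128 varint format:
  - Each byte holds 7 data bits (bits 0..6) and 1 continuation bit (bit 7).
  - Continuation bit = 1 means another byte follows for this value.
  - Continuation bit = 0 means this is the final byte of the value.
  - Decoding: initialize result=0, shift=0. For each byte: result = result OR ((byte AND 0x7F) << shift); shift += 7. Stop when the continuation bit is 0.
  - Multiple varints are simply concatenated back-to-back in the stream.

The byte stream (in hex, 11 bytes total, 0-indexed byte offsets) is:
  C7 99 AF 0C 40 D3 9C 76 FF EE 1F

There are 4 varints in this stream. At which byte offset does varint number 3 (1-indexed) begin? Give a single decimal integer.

  byte[0]=0xC7 cont=1 payload=0x47=71: acc |= 71<<0 -> acc=71 shift=7
  byte[1]=0x99 cont=1 payload=0x19=25: acc |= 25<<7 -> acc=3271 shift=14
  byte[2]=0xAF cont=1 payload=0x2F=47: acc |= 47<<14 -> acc=773319 shift=21
  byte[3]=0x0C cont=0 payload=0x0C=12: acc |= 12<<21 -> acc=25939143 shift=28 [end]
Varint 1: bytes[0:4] = C7 99 AF 0C -> value 25939143 (4 byte(s))
  byte[4]=0x40 cont=0 payload=0x40=64: acc |= 64<<0 -> acc=64 shift=7 [end]
Varint 2: bytes[4:5] = 40 -> value 64 (1 byte(s))
  byte[5]=0xD3 cont=1 payload=0x53=83: acc |= 83<<0 -> acc=83 shift=7
  byte[6]=0x9C cont=1 payload=0x1C=28: acc |= 28<<7 -> acc=3667 shift=14
  byte[7]=0x76 cont=0 payload=0x76=118: acc |= 118<<14 -> acc=1936979 shift=21 [end]
Varint 3: bytes[5:8] = D3 9C 76 -> value 1936979 (3 byte(s))
  byte[8]=0xFF cont=1 payload=0x7F=127: acc |= 127<<0 -> acc=127 shift=7
  byte[9]=0xEE cont=1 payload=0x6E=110: acc |= 110<<7 -> acc=14207 shift=14
  byte[10]=0x1F cont=0 payload=0x1F=31: acc |= 31<<14 -> acc=522111 shift=21 [end]
Varint 4: bytes[8:11] = FF EE 1F -> value 522111 (3 byte(s))

Answer: 5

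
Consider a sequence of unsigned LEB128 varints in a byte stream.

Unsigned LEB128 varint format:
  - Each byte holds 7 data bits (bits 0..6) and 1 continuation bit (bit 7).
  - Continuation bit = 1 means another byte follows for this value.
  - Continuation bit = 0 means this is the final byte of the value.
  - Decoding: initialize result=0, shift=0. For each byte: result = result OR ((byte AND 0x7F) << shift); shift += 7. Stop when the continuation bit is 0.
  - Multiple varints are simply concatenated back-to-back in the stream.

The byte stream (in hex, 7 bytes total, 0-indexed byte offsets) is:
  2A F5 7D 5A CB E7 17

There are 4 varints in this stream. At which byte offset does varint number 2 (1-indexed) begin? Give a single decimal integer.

  byte[0]=0x2A cont=0 payload=0x2A=42: acc |= 42<<0 -> acc=42 shift=7 [end]
Varint 1: bytes[0:1] = 2A -> value 42 (1 byte(s))
  byte[1]=0xF5 cont=1 payload=0x75=117: acc |= 117<<0 -> acc=117 shift=7
  byte[2]=0x7D cont=0 payload=0x7D=125: acc |= 125<<7 -> acc=16117 shift=14 [end]
Varint 2: bytes[1:3] = F5 7D -> value 16117 (2 byte(s))
  byte[3]=0x5A cont=0 payload=0x5A=90: acc |= 90<<0 -> acc=90 shift=7 [end]
Varint 3: bytes[3:4] = 5A -> value 90 (1 byte(s))
  byte[4]=0xCB cont=1 payload=0x4B=75: acc |= 75<<0 -> acc=75 shift=7
  byte[5]=0xE7 cont=1 payload=0x67=103: acc |= 103<<7 -> acc=13259 shift=14
  byte[6]=0x17 cont=0 payload=0x17=23: acc |= 23<<14 -> acc=390091 shift=21 [end]
Varint 4: bytes[4:7] = CB E7 17 -> value 390091 (3 byte(s))

Answer: 1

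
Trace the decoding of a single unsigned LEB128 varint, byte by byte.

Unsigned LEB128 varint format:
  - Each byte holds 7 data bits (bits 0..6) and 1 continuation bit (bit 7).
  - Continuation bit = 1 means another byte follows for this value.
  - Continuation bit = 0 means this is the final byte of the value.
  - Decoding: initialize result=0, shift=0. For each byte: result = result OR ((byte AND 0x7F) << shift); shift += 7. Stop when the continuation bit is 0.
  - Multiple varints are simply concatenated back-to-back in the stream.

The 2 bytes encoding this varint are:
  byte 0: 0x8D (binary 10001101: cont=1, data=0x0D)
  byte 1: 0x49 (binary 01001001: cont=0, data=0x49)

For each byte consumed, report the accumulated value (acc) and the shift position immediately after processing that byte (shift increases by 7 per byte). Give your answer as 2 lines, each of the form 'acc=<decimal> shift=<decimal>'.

Answer: acc=13 shift=7
acc=9357 shift=14

Derivation:
byte 0=0x8D: payload=0x0D=13, contrib = 13<<0 = 13; acc -> 13, shift -> 7
byte 1=0x49: payload=0x49=73, contrib = 73<<7 = 9344; acc -> 9357, shift -> 14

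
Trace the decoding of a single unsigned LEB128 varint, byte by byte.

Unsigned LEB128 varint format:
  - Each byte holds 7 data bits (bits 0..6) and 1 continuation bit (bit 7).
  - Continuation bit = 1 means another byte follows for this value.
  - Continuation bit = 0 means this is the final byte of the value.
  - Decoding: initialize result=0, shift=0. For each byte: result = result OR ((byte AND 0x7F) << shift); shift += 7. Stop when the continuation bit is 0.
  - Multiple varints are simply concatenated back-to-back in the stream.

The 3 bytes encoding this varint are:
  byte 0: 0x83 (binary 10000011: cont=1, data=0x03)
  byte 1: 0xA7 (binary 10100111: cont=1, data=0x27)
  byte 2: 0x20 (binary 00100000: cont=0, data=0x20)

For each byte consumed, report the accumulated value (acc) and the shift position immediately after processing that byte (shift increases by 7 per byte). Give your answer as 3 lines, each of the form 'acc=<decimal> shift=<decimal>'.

byte 0=0x83: payload=0x03=3, contrib = 3<<0 = 3; acc -> 3, shift -> 7
byte 1=0xA7: payload=0x27=39, contrib = 39<<7 = 4992; acc -> 4995, shift -> 14
byte 2=0x20: payload=0x20=32, contrib = 32<<14 = 524288; acc -> 529283, shift -> 21

Answer: acc=3 shift=7
acc=4995 shift=14
acc=529283 shift=21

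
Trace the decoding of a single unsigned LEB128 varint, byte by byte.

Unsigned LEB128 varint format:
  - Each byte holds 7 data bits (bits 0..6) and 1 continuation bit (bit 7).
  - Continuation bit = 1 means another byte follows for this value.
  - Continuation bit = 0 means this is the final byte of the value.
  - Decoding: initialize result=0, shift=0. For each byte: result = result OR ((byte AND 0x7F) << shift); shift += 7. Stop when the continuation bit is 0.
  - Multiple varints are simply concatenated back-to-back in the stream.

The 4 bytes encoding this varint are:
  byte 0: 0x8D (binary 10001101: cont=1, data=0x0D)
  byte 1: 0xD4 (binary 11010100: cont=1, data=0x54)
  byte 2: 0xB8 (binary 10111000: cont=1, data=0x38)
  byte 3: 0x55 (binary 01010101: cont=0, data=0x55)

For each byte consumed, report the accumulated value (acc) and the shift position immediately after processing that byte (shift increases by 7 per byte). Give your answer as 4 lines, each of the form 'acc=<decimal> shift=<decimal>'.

byte 0=0x8D: payload=0x0D=13, contrib = 13<<0 = 13; acc -> 13, shift -> 7
byte 1=0xD4: payload=0x54=84, contrib = 84<<7 = 10752; acc -> 10765, shift -> 14
byte 2=0xB8: payload=0x38=56, contrib = 56<<14 = 917504; acc -> 928269, shift -> 21
byte 3=0x55: payload=0x55=85, contrib = 85<<21 = 178257920; acc -> 179186189, shift -> 28

Answer: acc=13 shift=7
acc=10765 shift=14
acc=928269 shift=21
acc=179186189 shift=28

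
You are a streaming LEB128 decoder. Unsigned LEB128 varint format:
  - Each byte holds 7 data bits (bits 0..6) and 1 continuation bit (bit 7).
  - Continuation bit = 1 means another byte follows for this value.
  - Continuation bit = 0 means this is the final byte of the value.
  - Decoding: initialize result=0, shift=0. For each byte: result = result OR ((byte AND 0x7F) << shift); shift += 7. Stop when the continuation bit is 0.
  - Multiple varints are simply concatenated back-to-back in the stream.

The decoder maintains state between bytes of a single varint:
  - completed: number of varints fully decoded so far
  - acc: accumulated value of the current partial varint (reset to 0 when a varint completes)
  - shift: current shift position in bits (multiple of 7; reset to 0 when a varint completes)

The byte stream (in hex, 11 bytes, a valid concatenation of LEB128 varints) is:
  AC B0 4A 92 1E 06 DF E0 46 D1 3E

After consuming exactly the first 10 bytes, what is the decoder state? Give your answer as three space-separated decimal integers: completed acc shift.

byte[0]=0xAC cont=1 payload=0x2C: acc |= 44<<0 -> completed=0 acc=44 shift=7
byte[1]=0xB0 cont=1 payload=0x30: acc |= 48<<7 -> completed=0 acc=6188 shift=14
byte[2]=0x4A cont=0 payload=0x4A: varint #1 complete (value=1218604); reset -> completed=1 acc=0 shift=0
byte[3]=0x92 cont=1 payload=0x12: acc |= 18<<0 -> completed=1 acc=18 shift=7
byte[4]=0x1E cont=0 payload=0x1E: varint #2 complete (value=3858); reset -> completed=2 acc=0 shift=0
byte[5]=0x06 cont=0 payload=0x06: varint #3 complete (value=6); reset -> completed=3 acc=0 shift=0
byte[6]=0xDF cont=1 payload=0x5F: acc |= 95<<0 -> completed=3 acc=95 shift=7
byte[7]=0xE0 cont=1 payload=0x60: acc |= 96<<7 -> completed=3 acc=12383 shift=14
byte[8]=0x46 cont=0 payload=0x46: varint #4 complete (value=1159263); reset -> completed=4 acc=0 shift=0
byte[9]=0xD1 cont=1 payload=0x51: acc |= 81<<0 -> completed=4 acc=81 shift=7

Answer: 4 81 7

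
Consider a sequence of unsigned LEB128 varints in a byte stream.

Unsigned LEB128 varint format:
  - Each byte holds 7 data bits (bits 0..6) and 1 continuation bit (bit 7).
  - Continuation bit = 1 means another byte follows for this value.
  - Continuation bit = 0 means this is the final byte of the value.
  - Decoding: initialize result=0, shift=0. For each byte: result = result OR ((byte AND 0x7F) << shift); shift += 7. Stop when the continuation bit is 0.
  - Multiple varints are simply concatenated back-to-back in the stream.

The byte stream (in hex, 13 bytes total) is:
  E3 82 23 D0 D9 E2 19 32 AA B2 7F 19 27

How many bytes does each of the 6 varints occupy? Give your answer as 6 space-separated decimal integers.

  byte[0]=0xE3 cont=1 payload=0x63=99: acc |= 99<<0 -> acc=99 shift=7
  byte[1]=0x82 cont=1 payload=0x02=2: acc |= 2<<7 -> acc=355 shift=14
  byte[2]=0x23 cont=0 payload=0x23=35: acc |= 35<<14 -> acc=573795 shift=21 [end]
Varint 1: bytes[0:3] = E3 82 23 -> value 573795 (3 byte(s))
  byte[3]=0xD0 cont=1 payload=0x50=80: acc |= 80<<0 -> acc=80 shift=7
  byte[4]=0xD9 cont=1 payload=0x59=89: acc |= 89<<7 -> acc=11472 shift=14
  byte[5]=0xE2 cont=1 payload=0x62=98: acc |= 98<<14 -> acc=1617104 shift=21
  byte[6]=0x19 cont=0 payload=0x19=25: acc |= 25<<21 -> acc=54045904 shift=28 [end]
Varint 2: bytes[3:7] = D0 D9 E2 19 -> value 54045904 (4 byte(s))
  byte[7]=0x32 cont=0 payload=0x32=50: acc |= 50<<0 -> acc=50 shift=7 [end]
Varint 3: bytes[7:8] = 32 -> value 50 (1 byte(s))
  byte[8]=0xAA cont=1 payload=0x2A=42: acc |= 42<<0 -> acc=42 shift=7
  byte[9]=0xB2 cont=1 payload=0x32=50: acc |= 50<<7 -> acc=6442 shift=14
  byte[10]=0x7F cont=0 payload=0x7F=127: acc |= 127<<14 -> acc=2087210 shift=21 [end]
Varint 4: bytes[8:11] = AA B2 7F -> value 2087210 (3 byte(s))
  byte[11]=0x19 cont=0 payload=0x19=25: acc |= 25<<0 -> acc=25 shift=7 [end]
Varint 5: bytes[11:12] = 19 -> value 25 (1 byte(s))
  byte[12]=0x27 cont=0 payload=0x27=39: acc |= 39<<0 -> acc=39 shift=7 [end]
Varint 6: bytes[12:13] = 27 -> value 39 (1 byte(s))

Answer: 3 4 1 3 1 1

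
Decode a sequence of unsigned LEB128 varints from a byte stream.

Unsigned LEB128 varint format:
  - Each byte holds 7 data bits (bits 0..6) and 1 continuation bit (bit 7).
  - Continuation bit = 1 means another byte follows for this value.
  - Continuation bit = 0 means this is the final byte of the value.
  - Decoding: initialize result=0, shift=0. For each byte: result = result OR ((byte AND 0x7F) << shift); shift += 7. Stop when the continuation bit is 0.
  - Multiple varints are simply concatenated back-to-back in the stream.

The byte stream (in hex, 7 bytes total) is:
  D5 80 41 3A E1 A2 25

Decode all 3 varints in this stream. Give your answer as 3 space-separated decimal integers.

  byte[0]=0xD5 cont=1 payload=0x55=85: acc |= 85<<0 -> acc=85 shift=7
  byte[1]=0x80 cont=1 payload=0x00=0: acc |= 0<<7 -> acc=85 shift=14
  byte[2]=0x41 cont=0 payload=0x41=65: acc |= 65<<14 -> acc=1065045 shift=21 [end]
Varint 1: bytes[0:3] = D5 80 41 -> value 1065045 (3 byte(s))
  byte[3]=0x3A cont=0 payload=0x3A=58: acc |= 58<<0 -> acc=58 shift=7 [end]
Varint 2: bytes[3:4] = 3A -> value 58 (1 byte(s))
  byte[4]=0xE1 cont=1 payload=0x61=97: acc |= 97<<0 -> acc=97 shift=7
  byte[5]=0xA2 cont=1 payload=0x22=34: acc |= 34<<7 -> acc=4449 shift=14
  byte[6]=0x25 cont=0 payload=0x25=37: acc |= 37<<14 -> acc=610657 shift=21 [end]
Varint 3: bytes[4:7] = E1 A2 25 -> value 610657 (3 byte(s))

Answer: 1065045 58 610657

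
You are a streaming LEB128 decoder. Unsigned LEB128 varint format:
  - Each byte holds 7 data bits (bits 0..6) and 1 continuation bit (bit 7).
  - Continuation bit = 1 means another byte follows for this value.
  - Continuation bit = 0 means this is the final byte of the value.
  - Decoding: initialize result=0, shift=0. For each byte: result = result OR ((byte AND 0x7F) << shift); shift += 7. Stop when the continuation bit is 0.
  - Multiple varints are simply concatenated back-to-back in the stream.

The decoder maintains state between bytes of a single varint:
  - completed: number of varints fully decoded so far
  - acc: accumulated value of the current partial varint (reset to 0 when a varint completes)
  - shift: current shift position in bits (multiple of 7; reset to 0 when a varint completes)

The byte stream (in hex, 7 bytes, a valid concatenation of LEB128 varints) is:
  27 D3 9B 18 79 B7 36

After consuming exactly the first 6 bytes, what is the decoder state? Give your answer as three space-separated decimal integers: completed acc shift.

byte[0]=0x27 cont=0 payload=0x27: varint #1 complete (value=39); reset -> completed=1 acc=0 shift=0
byte[1]=0xD3 cont=1 payload=0x53: acc |= 83<<0 -> completed=1 acc=83 shift=7
byte[2]=0x9B cont=1 payload=0x1B: acc |= 27<<7 -> completed=1 acc=3539 shift=14
byte[3]=0x18 cont=0 payload=0x18: varint #2 complete (value=396755); reset -> completed=2 acc=0 shift=0
byte[4]=0x79 cont=0 payload=0x79: varint #3 complete (value=121); reset -> completed=3 acc=0 shift=0
byte[5]=0xB7 cont=1 payload=0x37: acc |= 55<<0 -> completed=3 acc=55 shift=7

Answer: 3 55 7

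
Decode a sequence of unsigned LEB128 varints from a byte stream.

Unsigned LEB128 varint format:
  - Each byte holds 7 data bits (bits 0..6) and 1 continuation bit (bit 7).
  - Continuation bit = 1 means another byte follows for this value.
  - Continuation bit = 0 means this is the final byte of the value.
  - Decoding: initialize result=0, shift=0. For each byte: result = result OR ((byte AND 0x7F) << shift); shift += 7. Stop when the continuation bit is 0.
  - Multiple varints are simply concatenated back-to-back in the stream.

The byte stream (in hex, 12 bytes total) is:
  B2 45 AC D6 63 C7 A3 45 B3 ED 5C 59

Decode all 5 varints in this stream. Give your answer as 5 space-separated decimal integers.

  byte[0]=0xB2 cont=1 payload=0x32=50: acc |= 50<<0 -> acc=50 shift=7
  byte[1]=0x45 cont=0 payload=0x45=69: acc |= 69<<7 -> acc=8882 shift=14 [end]
Varint 1: bytes[0:2] = B2 45 -> value 8882 (2 byte(s))
  byte[2]=0xAC cont=1 payload=0x2C=44: acc |= 44<<0 -> acc=44 shift=7
  byte[3]=0xD6 cont=1 payload=0x56=86: acc |= 86<<7 -> acc=11052 shift=14
  byte[4]=0x63 cont=0 payload=0x63=99: acc |= 99<<14 -> acc=1633068 shift=21 [end]
Varint 2: bytes[2:5] = AC D6 63 -> value 1633068 (3 byte(s))
  byte[5]=0xC7 cont=1 payload=0x47=71: acc |= 71<<0 -> acc=71 shift=7
  byte[6]=0xA3 cont=1 payload=0x23=35: acc |= 35<<7 -> acc=4551 shift=14
  byte[7]=0x45 cont=0 payload=0x45=69: acc |= 69<<14 -> acc=1135047 shift=21 [end]
Varint 3: bytes[5:8] = C7 A3 45 -> value 1135047 (3 byte(s))
  byte[8]=0xB3 cont=1 payload=0x33=51: acc |= 51<<0 -> acc=51 shift=7
  byte[9]=0xED cont=1 payload=0x6D=109: acc |= 109<<7 -> acc=14003 shift=14
  byte[10]=0x5C cont=0 payload=0x5C=92: acc |= 92<<14 -> acc=1521331 shift=21 [end]
Varint 4: bytes[8:11] = B3 ED 5C -> value 1521331 (3 byte(s))
  byte[11]=0x59 cont=0 payload=0x59=89: acc |= 89<<0 -> acc=89 shift=7 [end]
Varint 5: bytes[11:12] = 59 -> value 89 (1 byte(s))

Answer: 8882 1633068 1135047 1521331 89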